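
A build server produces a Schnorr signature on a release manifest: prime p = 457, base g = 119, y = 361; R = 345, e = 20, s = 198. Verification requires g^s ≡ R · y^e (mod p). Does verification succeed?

fails

g^s mod p:
119^2 = 14161 ≡ 451
119^4 ≡ 451^2 = 203401 ≡ 36
119^8 ≡ 36^2 = 1296 ≡ 382
119^16 ≡ 382^2 = 145924 ≡ 141
119^32 ≡ 141^2 = 19881 ≡ 230
119^64 ≡ 230^2 = 52900 ≡ 345
119^128 ≡ 345^2 = 119025 ≡ 205
198 = 128 + 64 + 4 + 2, so 119^198 ≡ 205·345·36·451 ≡ 453 (mod 457)
R · y^e mod p:
361^2 = 130321 ≡ 76
361^4 ≡ 76^2 = 5776 ≡ 292
361^8 ≡ 292^2 = 85264 ≡ 262
361^16 ≡ 262^2 = 68644 ≡ 94
20 = 16 + 4, so 361^20 ≡ 94·292 ≡ 28 (mod 457)
345·28 = 9660 ≡ 63 (mod 457)
453 ≠ 63; the check fails.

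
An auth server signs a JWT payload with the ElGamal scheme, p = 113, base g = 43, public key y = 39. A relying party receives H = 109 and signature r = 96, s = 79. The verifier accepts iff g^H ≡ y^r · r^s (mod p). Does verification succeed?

passes

Left side g^H mod p:
43^2 = 1849 ≡ 41
43^4 ≡ 41^2 = 1681 ≡ 99
43^8 ≡ 99^2 = 9801 ≡ 83
43^16 ≡ 83^2 = 6889 ≡ 109
43^32 ≡ 109^2 = 11881 ≡ 16
43^64 ≡ 16^2 = 256 ≡ 30
109 = 64 + 32 + 8 + 4 + 1, so 43^109 ≡ 30·16·83·99·43 ≡ 5 (mod 113)
Right side y^r · r^s mod p:
39^2 = 1521 ≡ 52
39^4 ≡ 52^2 = 2704 ≡ 105
39^8 ≡ 105^2 = 11025 ≡ 64
39^16 ≡ 64^2 = 4096 ≡ 28
39^32 ≡ 28^2 = 784 ≡ 106
39^64 ≡ 106^2 = 11236 ≡ 49
96 = 64 + 32, so 39^96 ≡ 49·106 ≡ 109 (mod 113)
96^2 = 9216 ≡ 63
96^4 ≡ 63^2 = 3969 ≡ 14
96^8 ≡ 14^2 = 196 ≡ 83
96^16 ≡ 83^2 = 6889 ≡ 109
96^32 ≡ 109^2 = 11881 ≡ 16
96^64 ≡ 16^2 = 256 ≡ 30
79 = 64 + 8 + 4 + 2 + 1, so 96^79 ≡ 30·83·14·63·96 ≡ 27 (mod 113)
109·27 = 2943 ≡ 5 (mod 113)
5 ≡ 5 (mod 113), so the signature is genuine.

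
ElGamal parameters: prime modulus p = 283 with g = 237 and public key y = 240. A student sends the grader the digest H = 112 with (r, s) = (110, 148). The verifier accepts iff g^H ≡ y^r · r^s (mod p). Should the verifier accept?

accept

Left side g^H mod p:
237^2 = 56169 ≡ 135
237^4 ≡ 135^2 = 18225 ≡ 113
237^8 ≡ 113^2 = 12769 ≡ 34
237^16 ≡ 34^2 = 1156 ≡ 24
237^32 ≡ 24^2 = 576 ≡ 10
237^64 ≡ 10^2 = 100
112 = 64 + 32 + 16, so 237^112 ≡ 100·10·24 ≡ 228 (mod 283)
Right side y^r · r^s mod p:
240^2 = 57600 ≡ 151
240^4 ≡ 151^2 = 22801 ≡ 161
240^8 ≡ 161^2 = 25921 ≡ 168
240^16 ≡ 168^2 = 28224 ≡ 207
240^32 ≡ 207^2 = 42849 ≡ 116
240^64 ≡ 116^2 = 13456 ≡ 155
110 = 64 + 32 + 8 + 4 + 2, so 240^110 ≡ 155·116·168·161·151 ≡ 207 (mod 283)
110^2 = 12100 ≡ 214
110^4 ≡ 214^2 = 45796 ≡ 233
110^8 ≡ 233^2 = 54289 ≡ 236
110^16 ≡ 236^2 = 55696 ≡ 228
110^32 ≡ 228^2 = 51984 ≡ 195
110^64 ≡ 195^2 = 38025 ≡ 103
110^128 ≡ 103^2 = 10609 ≡ 138
148 = 128 + 16 + 4, so 110^148 ≡ 138·228·233 ≡ 280 (mod 283)
207·280 = 57960 ≡ 228 (mod 283)
228 ≡ 228 (mod 283), so the signature is genuine.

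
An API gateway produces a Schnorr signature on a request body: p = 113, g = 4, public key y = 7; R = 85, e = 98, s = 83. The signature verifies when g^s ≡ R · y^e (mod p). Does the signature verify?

verifies

g^s mod p:
Squares mod 113: 4^1≡4, 4^2≡16, 4^4≡30, 4^8≡109, 4^16≡16, 4^32≡30, 4^64≡109
83 = 64 + 16 + 2 + 1, so 4^83 ≡ 109·16·16·4 ≡ 85 (mod 113)
R · y^e mod p:
Squares mod 113: 7^1≡7, 7^2≡49, 7^4≡28, 7^8≡106, 7^16≡49, 7^32≡28, 7^64≡106
98 = 64 + 32 + 2, so 7^98 ≡ 106·28·49 ≡ 1 (mod 113)
85·1 = 85 ≡ 85 (mod 113)
85 ≡ 85 (mod 113); signature holds.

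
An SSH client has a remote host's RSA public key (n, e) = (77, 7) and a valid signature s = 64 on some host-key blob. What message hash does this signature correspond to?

Squares mod 77: s^1≡64, s^2≡15, s^4≡71
7 = 4 + 2 + 1, so s^7 ≡ 71·15·64 ≡ 15 (mod 77)

15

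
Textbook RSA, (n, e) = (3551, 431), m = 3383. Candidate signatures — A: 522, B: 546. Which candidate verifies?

B

Candidate A: Squares mod 3551: 522^1≡522, 522^2≡2608, 522^4≡1499, 522^8≡2769, 522^16≡752, 522^32≡895, 522^64≡2050, 522^128≡1667, 522^256≡2007; 431 = 256 + 128 + 32 + 8 + 4 + 2 + 1, so 522^431 ≡ 2007·1667·895·2769·1499·2608·522 ≡ 1814 (mod 3551)
Candidate B: Squares mod 3551: 546^1≡546, 546^2≡3383, 546^4≡3367, 546^8≡1897, 546^16≡1446, 546^32≡2928, 546^64≡1070, 546^128≡1478, 546^256≡619; 431 = 256 + 128 + 32 + 8 + 4 + 2 + 1, so 546^431 ≡ 619·1478·2928·1897·3367·3383·546 ≡ 3383 (mod 3551)
  → matches m = 3383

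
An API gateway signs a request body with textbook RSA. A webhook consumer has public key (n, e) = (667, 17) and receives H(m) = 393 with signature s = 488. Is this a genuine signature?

forged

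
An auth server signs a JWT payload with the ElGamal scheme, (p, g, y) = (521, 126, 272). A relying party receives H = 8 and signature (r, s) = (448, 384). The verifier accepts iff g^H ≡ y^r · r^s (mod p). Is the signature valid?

Left side g^H mod p:
126^2 = 15876 ≡ 246
126^4 ≡ 246^2 = 60516 ≡ 80
126^8 ≡ 80^2 = 6400 ≡ 148
Right side y^r · r^s mod p:
272^2 = 73984 ≡ 2
272^4 ≡ 2^2 = 4
272^8 ≡ 4^2 = 16
272^16 ≡ 16^2 = 256
272^32 ≡ 256^2 = 65536 ≡ 411
272^64 ≡ 411^2 = 168921 ≡ 117
272^128 ≡ 117^2 = 13689 ≡ 143
272^256 ≡ 143^2 = 20449 ≡ 130
448 = 256 + 128 + 64, so 272^448 ≡ 130·143·117 ≡ 376 (mod 521)
448^2 = 200704 ≡ 119
448^4 ≡ 119^2 = 14161 ≡ 94
448^8 ≡ 94^2 = 8836 ≡ 500
448^16 ≡ 500^2 = 250000 ≡ 441
448^32 ≡ 441^2 = 194481 ≡ 148
448^64 ≡ 148^2 = 21904 ≡ 22
448^128 ≡ 22^2 = 484
448^256 ≡ 484^2 = 234256 ≡ 327
384 = 256 + 128, so 448^384 ≡ 327·484 ≡ 405 (mod 521)
376·405 = 152280 ≡ 148 (mod 521)
148 ≡ 148 (mod 521), so the signature is genuine.

valid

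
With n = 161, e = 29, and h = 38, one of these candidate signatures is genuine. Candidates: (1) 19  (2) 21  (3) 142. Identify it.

1

Candidate 1: 19^29 mod 161 = 38
  → matches h = 38
Candidate 2: 21^29 mod 161 = 56
Candidate 3: 142^29 mod 161 = 123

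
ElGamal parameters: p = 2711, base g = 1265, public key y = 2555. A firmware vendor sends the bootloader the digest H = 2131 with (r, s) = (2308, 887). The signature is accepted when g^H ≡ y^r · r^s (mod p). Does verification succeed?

Left side g^H mod p:
Squares mod 2711: 1265^1≡1265, 1265^2≡735, 1265^4≡736, 1265^8≡2207, 1265^16≡1893, 1265^32≡2218, 1265^64≡1770, 1265^128≡1695, 1265^256≡2076, 1265^512≡1997, 1265^1024≡128, 1265^2048≡118
2131 = 2048 + 64 + 16 + 2 + 1, so 1265^2131 ≡ 118·1770·1893·735·1265 ≡ 1081 (mod 2711)
Right side y^r · r^s mod p:
Squares mod 2711: 2555^1≡2555, 2555^2≡2648, 2555^4≡1258, 2555^8≡2051, 2555^16≡1840, 2555^32≡2272, 2555^64≡240, 2555^128≡669, 2555^256≡246, 2555^512≡874, 2555^1024≡2085, 2555^2048≡1492
2308 = 2048 + 256 + 4, so 2555^2308 ≡ 1492·246·1258 ≡ 2291 (mod 2711)
Squares mod 2711: 2308^1≡2308, 2308^2≡2460, 2308^4≡648, 2308^8≡2410, 2308^16≡1138, 2308^32≡1897, 2308^64≡1112, 2308^128≡328, 2308^256≡1855, 2308^512≡766
887 = 512 + 256 + 64 + 32 + 16 + 4 + 2 + 1, so 2308^887 ≡ 766·1855·1112·1897·1138·648·2460·2308 ≡ 422 (mod 2711)
2291·422 = 966802 ≡ 1686 (mod 2711)
1081 ≠ 1686, so verification fails.

fails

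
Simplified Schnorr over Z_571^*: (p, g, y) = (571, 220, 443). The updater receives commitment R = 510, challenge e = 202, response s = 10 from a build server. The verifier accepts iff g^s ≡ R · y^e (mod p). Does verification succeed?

fails

g^s mod p:
220^2 = 48400 ≡ 436
220^4 ≡ 436^2 = 190096 ≡ 524
220^8 ≡ 524^2 = 274576 ≡ 496
10 = 8 + 2, so 220^10 ≡ 496·436 ≡ 418 (mod 571)
R · y^e mod p:
443^2 = 196249 ≡ 396
443^4 ≡ 396^2 = 156816 ≡ 362
443^8 ≡ 362^2 = 131044 ≡ 285
443^16 ≡ 285^2 = 81225 ≡ 143
443^32 ≡ 143^2 = 20449 ≡ 464
443^64 ≡ 464^2 = 215296 ≡ 29
443^128 ≡ 29^2 = 841 ≡ 270
202 = 128 + 64 + 8 + 2, so 443^202 ≡ 270·29·285·396 ≡ 496 (mod 571)
510·496 = 252960 ≡ 7 (mod 571)
418 ≠ 7; the check fails.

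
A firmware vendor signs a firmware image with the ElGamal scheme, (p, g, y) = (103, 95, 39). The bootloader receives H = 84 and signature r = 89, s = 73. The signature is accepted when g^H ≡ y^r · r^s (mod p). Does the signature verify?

Left side g^H mod p:
Squares mod 103: 95^1≡95, 95^2≡64, 95^4≡79, 95^8≡61, 95^16≡13, 95^32≡66, 95^64≡30
84 = 64 + 16 + 4, so 95^84 ≡ 30·13·79 ≡ 13 (mod 103)
Right side y^r · r^s mod p:
Squares mod 103: 39^1≡39, 39^2≡79, 39^4≡61, 39^8≡13, 39^16≡66, 39^32≡30, 39^64≡76
89 = 64 + 16 + 8 + 1, so 39^89 ≡ 76·66·13·39 ≡ 42 (mod 103)
Squares mod 103: 89^1≡89, 89^2≡93, 89^4≡100, 89^8≡9, 89^16≡81, 89^32≡72, 89^64≡34
73 = 64 + 8 + 1, so 89^73 ≡ 34·9·89 ≡ 42 (mod 103)
42·42 = 1764 ≡ 13 (mod 103)
13 ≡ 13 (mod 103), so the signature is genuine.

verifies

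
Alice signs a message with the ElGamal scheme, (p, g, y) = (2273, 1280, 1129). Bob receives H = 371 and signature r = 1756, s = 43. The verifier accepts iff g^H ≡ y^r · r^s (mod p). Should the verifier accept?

accept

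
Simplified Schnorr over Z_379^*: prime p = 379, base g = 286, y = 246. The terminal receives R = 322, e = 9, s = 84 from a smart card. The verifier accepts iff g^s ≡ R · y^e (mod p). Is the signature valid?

invalid

g^s mod p:
Squares mod 379: 286^1≡286, 286^2≡311, 286^4≡76, 286^8≡91, 286^16≡322, 286^32≡217, 286^64≡93
84 = 64 + 16 + 4, so 286^84 ≡ 93·322·76 ≡ 1 (mod 379)
R · y^e mod p:
Squares mod 379: 246^1≡246, 246^2≡255, 246^4≡216, 246^8≡39
9 = 8 + 1, so 246^9 ≡ 39·246 ≡ 119 (mod 379)
322·119 = 38318 ≡ 39 (mod 379)
1 ≠ 39; the check fails.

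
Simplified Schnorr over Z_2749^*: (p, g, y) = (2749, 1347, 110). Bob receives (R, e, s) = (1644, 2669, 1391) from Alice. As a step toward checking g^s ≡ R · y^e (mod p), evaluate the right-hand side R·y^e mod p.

Squares mod 2749: 110^1≡110, 110^2≡1104, 110^4≡1009, 110^8≡951, 110^16≡2729, 110^32≡400, 110^64≡558, 110^128≡727, 110^256≡721, 110^512≡280, 110^1024≡1428, 110^2048≡2175
2669 = 2048 + 512 + 64 + 32 + 8 + 4 + 1, so 110^2669 ≡ 2175·280·558·400·951·1009·110 ≡ 234 (mod 2749)
R · y^e ≡ 1644·234 = 384696 ≡ 2585 (mod 2749)

2585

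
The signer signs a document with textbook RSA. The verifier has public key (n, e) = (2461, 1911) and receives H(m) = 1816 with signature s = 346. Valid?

no

s^2 ≡ 346^2 = 119716 ≡ 1588
s^4 ≡ 1588^2 = 2521744 ≡ 1680
s^8 ≡ 1680^2 = 2822400 ≡ 2094
s^16 ≡ 2094^2 = 4384836 ≡ 1795
s^32 ≡ 1795^2 = 3222025 ≡ 576
s^64 ≡ 576^2 = 331776 ≡ 2002
s^128 ≡ 2002^2 = 4008004 ≡ 1496
s^256 ≡ 1496^2 = 2238016 ≡ 967
s^512 ≡ 967^2 = 935089 ≡ 2370
s^1024 ≡ 2370^2 = 5616900 ≡ 898
1911 = 1024 + 512 + 256 + 64 + 32 + 16 + 4 + 2 + 1, so s^1911 ≡ 898·2370·967·2002·576·1795·1680·1588·346 ≡ 645 (mod 2461)
s^1911 mod 2461 = 645, but H(m) = 1816.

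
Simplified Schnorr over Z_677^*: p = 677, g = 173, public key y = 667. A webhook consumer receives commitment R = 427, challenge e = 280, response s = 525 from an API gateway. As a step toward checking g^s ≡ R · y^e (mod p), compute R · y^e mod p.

Squares mod 677: 667^1≡667, 667^2≡100, 667^4≡522, 667^8≡330, 667^16≡580, 667^32≡608, 667^64≡22, 667^128≡484, 667^256≡14
280 = 256 + 16 + 8, so 667^280 ≡ 14·580·330 ≡ 34 (mod 677)
R · y^e ≡ 427·34 = 14518 ≡ 301 (mod 677)

301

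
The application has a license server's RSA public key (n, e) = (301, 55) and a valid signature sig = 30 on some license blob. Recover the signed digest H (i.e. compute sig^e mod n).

198

Squares mod 301: sig^1≡30, sig^2≡298, sig^4≡9, sig^8≡81, sig^16≡240, sig^32≡109
55 = 32 + 16 + 4 + 2 + 1, so sig^55 ≡ 109·240·9·298·30 ≡ 198 (mod 301)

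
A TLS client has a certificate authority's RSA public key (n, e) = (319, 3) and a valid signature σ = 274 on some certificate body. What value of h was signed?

109

σ^2 ≡ 274^2 = 75076 ≡ 111
3 = 2 + 1, so σ^3 ≡ 111·274 ≡ 109 (mod 319)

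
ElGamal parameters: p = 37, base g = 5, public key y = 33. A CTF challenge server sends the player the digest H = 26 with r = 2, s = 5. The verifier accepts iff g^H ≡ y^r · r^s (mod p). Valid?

no

Left side g^H mod p:
Squares mod 37: 5^1≡5, 5^2≡25, 5^4≡33, 5^8≡16, 5^16≡34
26 = 16 + 8 + 2, so 5^26 ≡ 34·16·25 ≡ 21 (mod 37)
Right side y^r · r^s mod p:
Squares mod 37: 33^1≡33, 33^2≡16
33^2 ≡ 16 (mod 37)
Squares mod 37: 2^1≡2, 2^2≡4, 2^4≡16
5 = 4 + 1, so 2^5 ≡ 16·2 ≡ 32 (mod 37)
16·32 = 512 ≡ 31 (mod 37)
21 ≠ 31, so verification fails.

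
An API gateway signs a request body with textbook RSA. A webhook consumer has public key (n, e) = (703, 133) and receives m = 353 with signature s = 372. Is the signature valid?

valid

s^2 ≡ 372^2 = 138384 ≡ 596
s^4 ≡ 596^2 = 355216 ≡ 201
s^8 ≡ 201^2 = 40401 ≡ 330
s^16 ≡ 330^2 = 108900 ≡ 638
s^32 ≡ 638^2 = 407044 ≡ 7
s^64 ≡ 7^2 = 49
s^128 ≡ 49^2 = 2401 ≡ 292
133 = 128 + 4 + 1, so s^133 ≡ 292·201·372 ≡ 353 (mod 703)
s^133 mod 703 = 353 matches m.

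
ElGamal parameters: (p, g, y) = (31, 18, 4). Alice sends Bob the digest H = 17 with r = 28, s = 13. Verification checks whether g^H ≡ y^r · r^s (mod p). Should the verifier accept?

accept

Left side g^H mod p:
18^2 = 324 ≡ 14
18^4 ≡ 14^2 = 196 ≡ 10
18^8 ≡ 10^2 = 100 ≡ 7
18^16 ≡ 7^2 = 49 ≡ 18
17 = 16 + 1, so 18^17 ≡ 18·18 ≡ 14 (mod 31)
Right side y^r · r^s mod p:
4^2 = 16
4^4 ≡ 16^2 = 256 ≡ 8
4^8 ≡ 8^2 = 64 ≡ 2
4^16 ≡ 2^2 = 4
28 = 16 + 8 + 4, so 4^28 ≡ 4·2·8 ≡ 2 (mod 31)
28^2 = 784 ≡ 9
28^4 ≡ 9^2 = 81 ≡ 19
28^8 ≡ 19^2 = 361 ≡ 20
13 = 8 + 4 + 1, so 28^13 ≡ 20·19·28 ≡ 7 (mod 31)
2·7 = 14 ≡ 14 (mod 31)
14 ≡ 14 (mod 31), so the signature is genuine.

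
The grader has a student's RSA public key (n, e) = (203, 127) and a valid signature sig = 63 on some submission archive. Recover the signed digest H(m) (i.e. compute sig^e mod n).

63

sig^127 mod 203 = 63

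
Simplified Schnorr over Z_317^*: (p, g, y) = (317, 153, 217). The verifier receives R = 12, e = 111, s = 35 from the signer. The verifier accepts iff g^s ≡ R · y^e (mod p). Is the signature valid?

invalid

g^s mod p:
153^35 mod 317 = 314
R · y^e mod p:
217^111 mod 317 = 44
12·44 = 528 ≡ 211 (mod 317)
314 ≠ 211; the check fails.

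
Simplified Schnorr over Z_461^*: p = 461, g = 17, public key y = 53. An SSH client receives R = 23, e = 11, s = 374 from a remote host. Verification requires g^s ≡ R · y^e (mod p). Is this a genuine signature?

forged

g^s mod p:
Squares mod 461: 17^1≡17, 17^2≡289, 17^4≡80, 17^8≡407, 17^16≡150, 17^32≡372, 17^64≡84, 17^128≡141, 17^256≡58
374 = 256 + 64 + 32 + 16 + 4 + 2, so 17^374 ≡ 58·84·372·150·80·289 ≡ 405 (mod 461)
R · y^e mod p:
Squares mod 461: 53^1≡53, 53^2≡43, 53^4≡5, 53^8≡25
11 = 8 + 2 + 1, so 53^11 ≡ 25·43·53 ≡ 272 (mod 461)
23·272 = 6256 ≡ 263 (mod 461)
405 ≠ 263; the check fails.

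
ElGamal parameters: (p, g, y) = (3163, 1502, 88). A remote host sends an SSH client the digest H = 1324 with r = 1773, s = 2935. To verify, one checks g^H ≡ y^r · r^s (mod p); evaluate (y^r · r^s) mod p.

88^1773 mod 3163 = 458
1773^2935 mod 3163 = 1664
y^r · r^s ≡ 458·1664 = 762112 ≡ 2992 (mod 3163)

2992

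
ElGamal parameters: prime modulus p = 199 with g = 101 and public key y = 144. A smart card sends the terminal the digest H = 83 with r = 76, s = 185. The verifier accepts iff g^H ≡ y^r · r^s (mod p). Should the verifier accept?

accept

Left side g^H mod p:
Squares mod 199: 101^1≡101, 101^2≡52, 101^4≡117, 101^8≡157, 101^16≡172, 101^32≡132, 101^64≡111
83 = 64 + 16 + 2 + 1, so 101^83 ≡ 111·172·52·101 ≡ 59 (mod 199)
Right side y^r · r^s mod p:
Squares mod 199: 144^1≡144, 144^2≡40, 144^4≡8, 144^8≡64, 144^16≡116, 144^32≡123, 144^64≡5
76 = 64 + 8 + 4, so 144^76 ≡ 5·64·8 ≡ 172 (mod 199)
Squares mod 199: 76^1≡76, 76^2≡5, 76^4≡25, 76^8≡28, 76^16≡187, 76^32≡144, 76^64≡40, 76^128≡8
185 = 128 + 32 + 16 + 8 + 1, so 76^185 ≡ 8·144·187·28·76 ≡ 101 (mod 199)
172·101 = 17372 ≡ 59 (mod 199)
59 ≡ 59 (mod 199), so the signature is genuine.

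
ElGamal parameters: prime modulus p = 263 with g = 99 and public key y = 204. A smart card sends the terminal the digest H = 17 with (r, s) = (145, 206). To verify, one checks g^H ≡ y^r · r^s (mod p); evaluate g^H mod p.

89

99^2 = 9801 ≡ 70
99^4 ≡ 70^2 = 4900 ≡ 166
99^8 ≡ 166^2 = 27556 ≡ 204
99^16 ≡ 204^2 = 41616 ≡ 62
17 = 16 + 1, so 99^17 ≡ 62·99 ≡ 89 (mod 263)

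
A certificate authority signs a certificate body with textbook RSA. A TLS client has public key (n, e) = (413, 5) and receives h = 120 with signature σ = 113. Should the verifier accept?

σ^2 ≡ 113^2 = 12769 ≡ 379
σ^4 ≡ 379^2 = 143641 ≡ 330
5 = 4 + 1, so σ^5 ≡ 330·113 ≡ 120 (mod 413)
σ^5 mod 413 = 120 matches h.

accept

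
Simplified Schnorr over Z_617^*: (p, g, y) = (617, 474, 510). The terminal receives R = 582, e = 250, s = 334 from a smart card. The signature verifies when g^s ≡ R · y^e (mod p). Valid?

no

g^s mod p:
474^2 = 224676 ≡ 88
474^4 ≡ 88^2 = 7744 ≡ 340
474^8 ≡ 340^2 = 115600 ≡ 221
474^16 ≡ 221^2 = 48841 ≡ 98
474^32 ≡ 98^2 = 9604 ≡ 349
474^64 ≡ 349^2 = 121801 ≡ 252
474^128 ≡ 252^2 = 63504 ≡ 570
474^256 ≡ 570^2 = 324900 ≡ 358
334 = 256 + 64 + 8 + 4 + 2, so 474^334 ≡ 358·252·221·340·88 ≡ 9 (mod 617)
R · y^e mod p:
510^2 = 260100 ≡ 343
510^4 ≡ 343^2 = 117649 ≡ 419
510^8 ≡ 419^2 = 175561 ≡ 333
510^16 ≡ 333^2 = 110889 ≡ 446
510^32 ≡ 446^2 = 198916 ≡ 242
510^64 ≡ 242^2 = 58564 ≡ 566
510^128 ≡ 566^2 = 320356 ≡ 133
250 = 128 + 64 + 32 + 16 + 8 + 2, so 510^250 ≡ 133·566·242·446·333·343 ≡ 229 (mod 617)
582·229 = 133278 ≡ 6 (mod 617)
9 ≠ 6; the check fails.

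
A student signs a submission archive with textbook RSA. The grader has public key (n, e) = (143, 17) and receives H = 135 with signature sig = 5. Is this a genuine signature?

sig^2 ≡ 5^2 = 25
sig^4 ≡ 25^2 = 625 ≡ 53
sig^8 ≡ 53^2 = 2809 ≡ 92
sig^16 ≡ 92^2 = 8464 ≡ 27
17 = 16 + 1, so sig^17 ≡ 27·5 ≡ 135 (mod 143)
Since 135 equals the digest 135, verification succeeds.

genuine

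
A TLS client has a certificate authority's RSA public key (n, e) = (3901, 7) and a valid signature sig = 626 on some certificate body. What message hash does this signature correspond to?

3894

sig^2 ≡ 626^2 = 391876 ≡ 1776
sig^4 ≡ 1776^2 = 3154176 ≡ 2168
7 = 4 + 2 + 1, so sig^7 ≡ 2168·1776·626 ≡ 3894 (mod 3901)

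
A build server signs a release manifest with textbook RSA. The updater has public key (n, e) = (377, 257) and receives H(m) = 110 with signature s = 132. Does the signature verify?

s^257 mod 377 = 110
110 = H(m), so the signature checks out.

verifies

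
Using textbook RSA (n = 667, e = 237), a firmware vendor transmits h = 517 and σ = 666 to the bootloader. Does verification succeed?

σ^237 mod 667 = 666
666 ≠ 517, so verification fails.

fails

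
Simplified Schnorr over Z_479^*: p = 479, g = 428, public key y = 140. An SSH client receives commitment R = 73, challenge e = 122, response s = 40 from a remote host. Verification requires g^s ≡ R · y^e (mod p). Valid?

g^s mod p:
428^2 = 183184 ≡ 206
428^4 ≡ 206^2 = 42436 ≡ 284
428^8 ≡ 284^2 = 80656 ≡ 184
428^16 ≡ 184^2 = 33856 ≡ 326
428^32 ≡ 326^2 = 106276 ≡ 417
40 = 32 + 8, so 428^40 ≡ 417·184 ≡ 88 (mod 479)
R · y^e mod p:
140^2 = 19600 ≡ 440
140^4 ≡ 440^2 = 193600 ≡ 84
140^8 ≡ 84^2 = 7056 ≡ 350
140^16 ≡ 350^2 = 122500 ≡ 355
140^32 ≡ 355^2 = 126025 ≡ 48
140^64 ≡ 48^2 = 2304 ≡ 388
122 = 64 + 32 + 16 + 8 + 2, so 140^122 ≡ 388·48·355·350·440 ≡ 64 (mod 479)
73·64 = 4672 ≡ 361 (mod 479)
88 ≠ 361; the check fails.

no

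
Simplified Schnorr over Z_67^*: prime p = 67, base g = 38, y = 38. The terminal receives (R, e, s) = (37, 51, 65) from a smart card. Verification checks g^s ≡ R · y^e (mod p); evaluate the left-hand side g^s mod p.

30

38^2 = 1444 ≡ 37
38^4 ≡ 37^2 = 1369 ≡ 29
38^8 ≡ 29^2 = 841 ≡ 37
38^16 ≡ 37^2 = 1369 ≡ 29
38^32 ≡ 29^2 = 841 ≡ 37
38^64 ≡ 37^2 = 1369 ≡ 29
65 = 64 + 1, so 38^65 ≡ 29·38 ≡ 30 (mod 67)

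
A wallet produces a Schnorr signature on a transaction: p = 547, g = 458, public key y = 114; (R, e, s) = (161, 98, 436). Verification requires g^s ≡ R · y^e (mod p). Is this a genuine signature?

forged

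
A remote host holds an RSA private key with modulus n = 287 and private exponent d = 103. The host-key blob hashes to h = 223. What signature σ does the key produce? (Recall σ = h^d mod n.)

174

Squares mod 287: h^1≡223, h^2≡78, h^4≡57, h^8≡92, h^16≡141, h^32≡78, h^64≡57
103 = 64 + 32 + 4 + 2 + 1, so h^103 ≡ 57·78·57·78·223 ≡ 174 (mod 287)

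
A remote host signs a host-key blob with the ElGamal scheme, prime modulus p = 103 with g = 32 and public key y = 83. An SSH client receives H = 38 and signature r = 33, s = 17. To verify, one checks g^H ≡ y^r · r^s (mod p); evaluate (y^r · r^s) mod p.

59

83^2 = 6889 ≡ 91
83^4 ≡ 91^2 = 8281 ≡ 41
83^8 ≡ 41^2 = 1681 ≡ 33
83^16 ≡ 33^2 = 1089 ≡ 59
83^32 ≡ 59^2 = 3481 ≡ 82
33 = 32 + 1, so 83^33 ≡ 82·83 ≡ 8 (mod 103)
33^2 = 1089 ≡ 59
33^4 ≡ 59^2 = 3481 ≡ 82
33^8 ≡ 82^2 = 6724 ≡ 29
33^16 ≡ 29^2 = 841 ≡ 17
17 = 16 + 1, so 33^17 ≡ 17·33 ≡ 46 (mod 103)
y^r · r^s ≡ 8·46 = 368 ≡ 59 (mod 103)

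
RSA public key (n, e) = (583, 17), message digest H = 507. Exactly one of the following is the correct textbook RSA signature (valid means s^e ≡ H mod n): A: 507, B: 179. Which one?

Candidate A: 507^17 mod 583 = 507
  → matches H = 507
Candidate B: 179^17 mod 583 = 108

A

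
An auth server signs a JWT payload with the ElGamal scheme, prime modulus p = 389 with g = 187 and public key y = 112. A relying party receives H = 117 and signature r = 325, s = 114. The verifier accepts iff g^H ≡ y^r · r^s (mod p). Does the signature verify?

Left side g^H mod p:
Squares mod 389: 187^1≡187, 187^2≡348, 187^4≡125, 187^8≡65, 187^16≡335, 187^32≡193, 187^64≡294
117 = 64 + 32 + 16 + 4 + 1, so 187^117 ≡ 294·193·335·125·187 ≡ 252 (mod 389)
Right side y^r · r^s mod p:
Squares mod 389: 112^1≡112, 112^2≡96, 112^4≡269, 112^8≡7, 112^16≡49, 112^32≡67, 112^64≡210, 112^128≡143, 112^256≡221
325 = 256 + 64 + 4 + 1, so 112^325 ≡ 221·210·269·112 ≡ 208 (mod 389)
Squares mod 389: 325^1≡325, 325^2≡206, 325^4≡35, 325^8≡58, 325^16≡252, 325^32≡97, 325^64≡73
114 = 64 + 32 + 16 + 2, so 325^114 ≡ 73·97·252·206 ≡ 210 (mod 389)
208·210 = 43680 ≡ 112 (mod 389)
252 ≠ 112, so verification fails.

does not verify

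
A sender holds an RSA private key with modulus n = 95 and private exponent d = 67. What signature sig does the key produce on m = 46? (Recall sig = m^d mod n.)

m^2 ≡ 46^2 = 2116 ≡ 26
m^4 ≡ 26^2 = 676 ≡ 11
m^8 ≡ 11^2 = 121 ≡ 26
m^16 ≡ 26^2 = 676 ≡ 11
m^32 ≡ 11^2 = 121 ≡ 26
m^64 ≡ 26^2 = 676 ≡ 11
67 = 64 + 2 + 1, so m^67 ≡ 11·26·46 ≡ 46 (mod 95)

46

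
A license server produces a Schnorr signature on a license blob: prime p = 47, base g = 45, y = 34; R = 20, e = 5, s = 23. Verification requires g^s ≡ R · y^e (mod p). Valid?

yes

g^s mod p:
45^2 = 2025 ≡ 4
45^4 ≡ 4^2 = 16
45^8 ≡ 16^2 = 256 ≡ 21
45^16 ≡ 21^2 = 441 ≡ 18
23 = 16 + 4 + 2 + 1, so 45^23 ≡ 18·16·4·45 ≡ 46 (mod 47)
R · y^e mod p:
34^2 = 1156 ≡ 28
34^4 ≡ 28^2 = 784 ≡ 32
5 = 4 + 1, so 34^5 ≡ 32·34 ≡ 7 (mod 47)
20·7 = 140 ≡ 46 (mod 47)
46 ≡ 46 (mod 47); signature holds.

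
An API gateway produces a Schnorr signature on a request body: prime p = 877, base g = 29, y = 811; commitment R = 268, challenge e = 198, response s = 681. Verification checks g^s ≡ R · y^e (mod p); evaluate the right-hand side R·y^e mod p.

362

811^2 = 657721 ≡ 848
811^4 ≡ 848^2 = 719104 ≡ 841
811^8 ≡ 841^2 = 707281 ≡ 419
811^16 ≡ 419^2 = 175561 ≡ 161
811^32 ≡ 161^2 = 25921 ≡ 488
811^64 ≡ 488^2 = 238144 ≡ 477
811^128 ≡ 477^2 = 227529 ≡ 386
198 = 128 + 64 + 4 + 2, so 811^198 ≡ 386·477·841·848 ≡ 754 (mod 877)
R · y^e ≡ 268·754 = 202072 ≡ 362 (mod 877)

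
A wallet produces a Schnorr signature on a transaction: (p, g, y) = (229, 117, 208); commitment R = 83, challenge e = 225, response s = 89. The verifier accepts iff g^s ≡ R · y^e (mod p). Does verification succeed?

g^s mod p:
Squares mod 229: 117^1≡117, 117^2≡178, 117^4≡82, 117^8≡83, 117^16≡19, 117^32≡132, 117^64≡20
89 = 64 + 16 + 8 + 1, so 117^89 ≡ 20·19·83·117 ≡ 74 (mod 229)
R · y^e mod p:
Squares mod 229: 208^1≡208, 208^2≡212, 208^4≡60, 208^8≡165, 208^16≡203, 208^32≡218, 208^64≡121, 208^128≡214
225 = 128 + 64 + 32 + 1, so 208^225 ≡ 214·121·218·208 ≡ 34 (mod 229)
83·34 = 2822 ≡ 74 (mod 229)
74 ≡ 74 (mod 229); signature holds.

passes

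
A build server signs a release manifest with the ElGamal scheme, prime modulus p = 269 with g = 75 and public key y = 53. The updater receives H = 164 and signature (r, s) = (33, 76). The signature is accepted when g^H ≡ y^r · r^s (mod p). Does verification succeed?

passes

Left side g^H mod p:
Squares mod 269: 75^1≡75, 75^2≡245, 75^4≡38, 75^8≡99, 75^16≡117, 75^32≡239, 75^64≡93, 75^128≡41
164 = 128 + 32 + 4, so 75^164 ≡ 41·239·38 ≡ 66 (mod 269)
Right side y^r · r^s mod p:
Squares mod 269: 53^1≡53, 53^2≡119, 53^4≡173, 53^8≡70, 53^16≡58, 53^32≡136
33 = 32 + 1, so 53^33 ≡ 136·53 ≡ 214 (mod 269)
Squares mod 269: 33^1≡33, 33^2≡13, 33^4≡169, 33^8≡47, 33^16≡57, 33^32≡21, 33^64≡172
76 = 64 + 8 + 4, so 33^76 ≡ 172·47·169 ≡ 214 (mod 269)
214·214 = 45796 ≡ 66 (mod 269)
66 ≡ 66 (mod 269), so the signature is genuine.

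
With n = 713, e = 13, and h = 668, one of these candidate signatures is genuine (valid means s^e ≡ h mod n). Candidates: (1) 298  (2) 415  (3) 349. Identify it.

Candidate 1: Squares mod 713: 298^1≡298, 298^2≡392, 298^4≡369, 298^8≡691; 13 = 8 + 4 + 1, so 298^13 ≡ 691·369·298 ≡ 45 (mod 713)
Candidate 2: Squares mod 713: 415^1≡415, 415^2≡392, 415^4≡369, 415^8≡691; 13 = 8 + 4 + 1, so 415^13 ≡ 691·369·415 ≡ 668 (mod 713)
  → matches h = 668
Candidate 3: Squares mod 713: 349^1≡349, 349^2≡591, 349^4≡624, 349^8≡78; 13 = 8 + 4 + 1, so 349^13 ≡ 78·624·349 ≡ 16 (mod 713)

2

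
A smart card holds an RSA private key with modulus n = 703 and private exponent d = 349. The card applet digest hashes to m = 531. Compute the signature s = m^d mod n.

227

Squares mod 703: m^1≡531, m^2≡58, m^4≡552, m^8≡305, m^16≡229, m^32≡419, m^64≡514, m^128≡571, m^256≡552
349 = 256 + 64 + 16 + 8 + 4 + 1, so m^349 ≡ 552·514·229·305·552·531 ≡ 227 (mod 703)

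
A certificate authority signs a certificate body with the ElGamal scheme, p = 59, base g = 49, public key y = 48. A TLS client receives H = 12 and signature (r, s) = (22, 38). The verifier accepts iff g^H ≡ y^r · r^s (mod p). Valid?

Left side g^H mod p:
49^2 = 2401 ≡ 41
49^4 ≡ 41^2 = 1681 ≡ 29
49^8 ≡ 29^2 = 841 ≡ 15
12 = 8 + 4, so 49^12 ≡ 15·29 ≡ 22 (mod 59)
Right side y^r · r^s mod p:
48^2 = 2304 ≡ 3
48^4 ≡ 3^2 = 9
48^8 ≡ 9^2 = 81 ≡ 22
48^16 ≡ 22^2 = 484 ≡ 12
22 = 16 + 4 + 2, so 48^22 ≡ 12·9·3 ≡ 29 (mod 59)
22^2 = 484 ≡ 12
22^4 ≡ 12^2 = 144 ≡ 26
22^8 ≡ 26^2 = 676 ≡ 27
22^16 ≡ 27^2 = 729 ≡ 21
22^32 ≡ 21^2 = 441 ≡ 28
38 = 32 + 4 + 2, so 22^38 ≡ 28·26·12 ≡ 4 (mod 59)
29·4 = 116 ≡ 57 (mod 59)
22 ≠ 57, so verification fails.

no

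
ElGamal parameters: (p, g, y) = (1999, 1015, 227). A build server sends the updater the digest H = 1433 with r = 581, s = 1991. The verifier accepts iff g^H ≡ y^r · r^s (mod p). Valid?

Left side g^H mod p:
Squares mod 1999: 1015^1≡1015, 1015^2≡740, 1015^4≡1873, 1015^8≡1883, 1015^16≡1462, 1015^32≡513, 1015^64≡1300, 1015^128≡845, 1015^256≡382, 1015^512≡1996, 1015^1024≡9
1433 = 1024 + 256 + 128 + 16 + 8 + 1, so 1015^1433 ≡ 9·382·845·1462·1883·1015 ≡ 1069 (mod 1999)
Right side y^r · r^s mod p:
Squares mod 1999: 227^1≡227, 227^2≡1554, 227^4≡124, 227^8≡1383, 227^16≡1645, 227^32≡1378, 227^64≡1833, 227^128≡1569, 227^256≡992, 227^512≡556
581 = 512 + 64 + 4 + 1, so 227^581 ≡ 556·1833·124·227 ≡ 568 (mod 1999)
Squares mod 1999: 581^1≡581, 581^2≡1729, 581^4≡936, 581^8≡534, 581^16≡1298, 581^32≡1646, 581^64≡671, 581^128≡466, 581^256≡1264, 581^512≡495, 581^1024≡1147
1991 = 1024 + 512 + 256 + 128 + 64 + 4 + 2 + 1, so 581^1991 ≡ 1147·495·1264·466·671·936·1729·581 ≡ 1622 (mod 1999)
568·1622 = 921296 ≡ 1756 (mod 1999)
1069 ≠ 1756, so verification fails.

no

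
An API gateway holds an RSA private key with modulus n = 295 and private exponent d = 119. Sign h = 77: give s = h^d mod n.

Squares mod 295: h^1≡77, h^2≡29, h^4≡251, h^8≡166, h^16≡121, h^32≡186, h^64≡81
119 = 64 + 32 + 16 + 4 + 2 + 1, so h^119 ≡ 81·186·121·251·29·77 ≡ 168 (mod 295)

168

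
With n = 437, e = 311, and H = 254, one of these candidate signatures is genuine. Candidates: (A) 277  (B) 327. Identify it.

Candidate A: 277^2 = 76729 ≡ 254; 277^4 ≡ 254^2 = 64516 ≡ 277; 277^8 ≡ 277^2 = 76729 ≡ 254; 277^16 ≡ 254^2 = 64516 ≡ 277; 277^32 ≡ 277^2 = 76729 ≡ 254; 277^64 ≡ 254^2 = 64516 ≡ 277; 277^128 ≡ 277^2 = 76729 ≡ 254; 277^256 ≡ 254^2 = 64516 ≡ 277; 311 = 256 + 32 + 16 + 4 + 2 + 1, so 277^311 ≡ 277·254·277·277·254·277 ≡ 254 (mod 437)
  → matches H = 254
Candidate B: 327^2 = 106929 ≡ 301; 327^4 ≡ 301^2 = 90601 ≡ 142; 327^8 ≡ 142^2 = 20164 ≡ 62; 327^16 ≡ 62^2 = 3844 ≡ 348; 327^32 ≡ 348^2 = 121104 ≡ 55; 327^64 ≡ 55^2 = 3025 ≡ 403; 327^128 ≡ 403^2 = 162409 ≡ 282; 327^256 ≡ 282^2 = 79524 ≡ 427; 311 = 256 + 32 + 16 + 4 + 2 + 1, so 327^311 ≡ 427·55·348·142·301·327 ≡ 378 (mod 437)

A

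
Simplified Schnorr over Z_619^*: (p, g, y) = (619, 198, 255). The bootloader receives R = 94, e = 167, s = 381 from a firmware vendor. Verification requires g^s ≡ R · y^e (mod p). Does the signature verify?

g^s mod p:
198^381 mod 619 = 38
R · y^e mod p:
255^167 mod 619 = 356
94·356 = 33464 ≡ 38 (mod 619)
38 ≡ 38 (mod 619); signature holds.

verifies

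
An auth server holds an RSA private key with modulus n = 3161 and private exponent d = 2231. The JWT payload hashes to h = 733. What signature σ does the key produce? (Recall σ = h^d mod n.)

Squares mod 3161: h^1≡733, h^2≡3080, h^4≡239, h^8≡223, h^16≡2314, h^32≡3023, h^64≡78, h^128≡2923, h^256≡2907, h^512≡1296, h^1024≡1125, h^2048≡1225
2231 = 2048 + 128 + 32 + 16 + 4 + 2 + 1, so h^2231 ≡ 1225·2923·3023·2314·239·3080·733 ≡ 205 (mod 3161)

205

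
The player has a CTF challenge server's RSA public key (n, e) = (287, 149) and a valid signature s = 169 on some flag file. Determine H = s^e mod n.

s^2 ≡ 169^2 = 28561 ≡ 148
s^4 ≡ 148^2 = 21904 ≡ 92
s^8 ≡ 92^2 = 8464 ≡ 141
s^16 ≡ 141^2 = 19881 ≡ 78
s^32 ≡ 78^2 = 6084 ≡ 57
s^64 ≡ 57^2 = 3249 ≡ 92
s^128 ≡ 92^2 = 8464 ≡ 141
149 = 128 + 16 + 4 + 1, so s^149 ≡ 141·78·92·169 ≡ 8 (mod 287)

8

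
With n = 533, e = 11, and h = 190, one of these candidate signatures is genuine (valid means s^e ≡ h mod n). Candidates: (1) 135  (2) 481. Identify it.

1

Candidate 1: Squares mod 533: 135^1≡135, 135^2≡103, 135^4≡482, 135^8≡469; 11 = 8 + 2 + 1, so 135^11 ≡ 469·103·135 ≡ 190 (mod 533)
  → matches h = 190
Candidate 2: Squares mod 533: 481^1≡481, 481^2≡39, 481^4≡455, 481^8≡221; 11 = 8 + 2 + 1, so 481^11 ≡ 221·39·481 ≡ 65 (mod 533)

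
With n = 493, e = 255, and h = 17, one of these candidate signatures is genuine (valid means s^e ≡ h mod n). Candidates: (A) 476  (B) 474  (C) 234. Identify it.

A

Candidate A: Squares mod 493: 476^1≡476, 476^2≡289, 476^4≡204, 476^8≡204, 476^16≡204, 476^32≡204, 476^64≡204, 476^128≡204; 255 = 128 + 64 + 32 + 16 + 8 + 4 + 2 + 1, so 476^255 ≡ 204·204·204·204·204·204·289·476 ≡ 17 (mod 493)
  → matches h = 17
Candidate B: Squares mod 493: 474^1≡474, 474^2≡361, 474^4≡169, 474^8≡460, 474^16≡103, 474^32≡256, 474^64≡460, 474^128≡103; 255 = 128 + 64 + 32 + 16 + 8 + 4 + 2 + 1, so 474^255 ≡ 103·460·256·103·460·169·361·474 ≡ 246 (mod 493)
Candidate C: Squares mod 493: 234^1≡234, 234^2≡33, 234^4≡103, 234^8≡256, 234^16≡460, 234^32≡103, 234^64≡256, 234^128≡460; 255 = 128 + 64 + 32 + 16 + 8 + 4 + 2 + 1, so 234^255 ≡ 460·256·103·460·256·103·33·234 ≡ 327 (mod 493)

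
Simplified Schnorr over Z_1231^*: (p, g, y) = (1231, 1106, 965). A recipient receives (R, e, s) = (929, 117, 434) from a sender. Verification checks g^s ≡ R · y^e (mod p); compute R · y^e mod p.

965^117 mod 1231 = 46
R · y^e ≡ 929·46 = 42734 ≡ 880 (mod 1231)

880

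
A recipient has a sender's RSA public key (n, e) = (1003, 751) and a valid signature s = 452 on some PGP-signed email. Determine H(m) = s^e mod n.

Squares mod 1003: s^1≡452, s^2≡695, s^4≡582, s^8≡713, s^16≡851, s^32≡35, s^64≡222, s^128≡137, s^256≡715, s^512≡698
751 = 512 + 128 + 64 + 32 + 8 + 4 + 2 + 1, so s^751 ≡ 698·137·222·35·713·582·695·452 ≡ 386 (mod 1003)

386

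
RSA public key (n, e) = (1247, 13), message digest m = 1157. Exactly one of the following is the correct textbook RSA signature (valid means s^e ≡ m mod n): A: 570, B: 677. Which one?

Candidate A: 570^2 = 324900 ≡ 680; 570^4 ≡ 680^2 = 462400 ≡ 1010; 570^8 ≡ 1010^2 = 1020100 ≡ 54; 13 = 8 + 4 + 1, so 570^13 ≡ 54·1010·570 ≡ 90 (mod 1247)
Candidate B: 677^2 = 458329 ≡ 680; 677^4 ≡ 680^2 = 462400 ≡ 1010; 677^8 ≡ 1010^2 = 1020100 ≡ 54; 13 = 8 + 4 + 1, so 677^13 ≡ 54·1010·677 ≡ 1157 (mod 1247)
  → matches m = 1157

B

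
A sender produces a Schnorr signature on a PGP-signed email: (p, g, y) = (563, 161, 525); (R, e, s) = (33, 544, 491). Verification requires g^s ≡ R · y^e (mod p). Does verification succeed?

g^s mod p:
161^2 = 25921 ≡ 23
161^4 ≡ 23^2 = 529
161^8 ≡ 529^2 = 279841 ≡ 30
161^16 ≡ 30^2 = 900 ≡ 337
161^32 ≡ 337^2 = 113569 ≡ 406
161^64 ≡ 406^2 = 164836 ≡ 440
161^128 ≡ 440^2 = 193600 ≡ 491
161^256 ≡ 491^2 = 241081 ≡ 117
491 = 256 + 128 + 64 + 32 + 8 + 2 + 1, so 161^491 ≡ 117·491·440·406·30·23·161 ≡ 207 (mod 563)
R · y^e mod p:
525^2 = 275625 ≡ 318
525^4 ≡ 318^2 = 101124 ≡ 347
525^8 ≡ 347^2 = 120409 ≡ 490
525^16 ≡ 490^2 = 240100 ≡ 262
525^32 ≡ 262^2 = 68644 ≡ 521
525^64 ≡ 521^2 = 271441 ≡ 75
525^128 ≡ 75^2 = 5625 ≡ 558
525^256 ≡ 558^2 = 311364 ≡ 25
525^512 ≡ 25^2 = 625 ≡ 62
544 = 512 + 32, so 525^544 ≡ 62·521 ≡ 211 (mod 563)
33·211 = 6963 ≡ 207 (mod 563)
207 ≡ 207 (mod 563); signature holds.

passes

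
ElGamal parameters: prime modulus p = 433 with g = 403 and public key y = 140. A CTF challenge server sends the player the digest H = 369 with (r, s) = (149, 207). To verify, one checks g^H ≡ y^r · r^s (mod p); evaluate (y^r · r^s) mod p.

Squares mod 433: 140^1≡140, 140^2≡115, 140^4≡235, 140^8≡234, 140^16≡198, 140^32≡234, 140^64≡198, 140^128≡234
149 = 128 + 16 + 4 + 1, so 140^149 ≡ 234·198·235·140 ≡ 425 (mod 433)
Squares mod 433: 149^1≡149, 149^2≡118, 149^4≡68, 149^8≡294, 149^16≡269, 149^32≡50, 149^64≡335, 149^128≡78
207 = 128 + 64 + 8 + 4 + 2 + 1, so 149^207 ≡ 78·335·294·68·118·149 ≡ 172 (mod 433)
y^r · r^s ≡ 425·172 = 73100 ≡ 356 (mod 433)

356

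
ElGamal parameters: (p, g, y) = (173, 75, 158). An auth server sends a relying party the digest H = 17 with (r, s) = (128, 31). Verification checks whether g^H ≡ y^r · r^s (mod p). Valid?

yes

Left side g^H mod p:
75^2 = 5625 ≡ 89
75^4 ≡ 89^2 = 7921 ≡ 136
75^8 ≡ 136^2 = 18496 ≡ 158
75^16 ≡ 158^2 = 24964 ≡ 52
17 = 16 + 1, so 75^17 ≡ 52·75 ≡ 94 (mod 173)
Right side y^r · r^s mod p:
158^2 = 24964 ≡ 52
158^4 ≡ 52^2 = 2704 ≡ 109
158^8 ≡ 109^2 = 11881 ≡ 117
158^16 ≡ 117^2 = 13689 ≡ 22
158^32 ≡ 22^2 = 484 ≡ 138
158^64 ≡ 138^2 = 19044 ≡ 14
158^128 ≡ 14^2 = 196 ≡ 23
128^2 = 16384 ≡ 122
128^4 ≡ 122^2 = 14884 ≡ 6
128^8 ≡ 6^2 = 36
128^16 ≡ 36^2 = 1296 ≡ 85
31 = 16 + 8 + 4 + 2 + 1, so 128^31 ≡ 85·36·6·122·128 ≡ 147 (mod 173)
23·147 = 3381 ≡ 94 (mod 173)
94 ≡ 94 (mod 173), so the signature is genuine.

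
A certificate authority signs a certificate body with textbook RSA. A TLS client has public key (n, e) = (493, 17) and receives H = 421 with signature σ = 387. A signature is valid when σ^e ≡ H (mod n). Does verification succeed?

Squares mod 493: σ^1≡387, σ^2≡390, σ^4≡256, σ^8≡460, σ^16≡103
17 = 16 + 1, so σ^17 ≡ 103·387 ≡ 421 (mod 493)
σ^17 mod 493 = 421 matches H.

passes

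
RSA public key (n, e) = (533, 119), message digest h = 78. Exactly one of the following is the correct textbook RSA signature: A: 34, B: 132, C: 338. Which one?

C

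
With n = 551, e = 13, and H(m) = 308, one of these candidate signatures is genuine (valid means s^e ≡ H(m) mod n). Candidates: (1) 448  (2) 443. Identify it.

Candidate 1: 448^2 = 200704 ≡ 140; 448^4 ≡ 140^2 = 19600 ≡ 315; 448^8 ≡ 315^2 = 99225 ≡ 45; 13 = 8 + 4 + 1, so 448^13 ≡ 45·315·448 ≡ 125 (mod 551)
Candidate 2: 443^2 = 196249 ≡ 93; 443^4 ≡ 93^2 = 8649 ≡ 384; 443^8 ≡ 384^2 = 147456 ≡ 339; 13 = 8 + 4 + 1, so 443^13 ≡ 339·384·443 ≡ 308 (mod 551)
  → matches H(m) = 308

2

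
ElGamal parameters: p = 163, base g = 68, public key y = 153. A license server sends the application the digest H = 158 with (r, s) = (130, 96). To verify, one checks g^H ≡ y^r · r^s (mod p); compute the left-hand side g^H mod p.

Squares mod 163: 68^1≡68, 68^2≡60, 68^4≡14, 68^8≡33, 68^16≡111, 68^32≡96, 68^64≡88, 68^128≡83
158 = 128 + 16 + 8 + 4 + 2, so 68^158 ≡ 83·111·33·14·60 ≡ 35 (mod 163)

35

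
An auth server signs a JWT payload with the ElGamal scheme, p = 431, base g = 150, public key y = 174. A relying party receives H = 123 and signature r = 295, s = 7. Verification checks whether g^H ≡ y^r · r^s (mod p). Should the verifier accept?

Left side g^H mod p:
Squares mod 431: 150^1≡150, 150^2≡88, 150^4≡417, 150^8≡196, 150^16≡57, 150^32≡232, 150^64≡380
123 = 64 + 32 + 16 + 8 + 2 + 1, so 150^123 ≡ 380·232·57·196·88·150 ≡ 157 (mod 431)
Right side y^r · r^s mod p:
Squares mod 431: 174^1≡174, 174^2≡106, 174^4≡30, 174^8≡38, 174^16≡151, 174^32≡389, 174^64≡40, 174^128≡307, 174^256≡291
295 = 256 + 32 + 4 + 2 + 1, so 174^295 ≡ 291·389·30·106·174 ≡ 6 (mod 431)
Squares mod 431: 295^1≡295, 295^2≡394, 295^4≡76
7 = 4 + 2 + 1, so 295^7 ≡ 76·394·295 ≡ 135 (mod 431)
6·135 = 810 ≡ 379 (mod 431)
157 ≠ 379, so verification fails.

reject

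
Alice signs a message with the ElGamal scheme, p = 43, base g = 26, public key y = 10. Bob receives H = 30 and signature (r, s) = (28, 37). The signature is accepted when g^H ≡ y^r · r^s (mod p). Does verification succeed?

Left side g^H mod p:
26^2 = 676 ≡ 31
26^4 ≡ 31^2 = 961 ≡ 15
26^8 ≡ 15^2 = 225 ≡ 10
26^16 ≡ 10^2 = 100 ≡ 14
30 = 16 + 8 + 4 + 2, so 26^30 ≡ 14·10·15·31 ≡ 41 (mod 43)
Right side y^r · r^s mod p:
10^2 = 100 ≡ 14
10^4 ≡ 14^2 = 196 ≡ 24
10^8 ≡ 24^2 = 576 ≡ 17
10^16 ≡ 17^2 = 289 ≡ 31
28 = 16 + 8 + 4, so 10^28 ≡ 31·17·24 ≡ 6 (mod 43)
28^2 = 784 ≡ 10
28^4 ≡ 10^2 = 100 ≡ 14
28^8 ≡ 14^2 = 196 ≡ 24
28^16 ≡ 24^2 = 576 ≡ 17
28^32 ≡ 17^2 = 289 ≡ 31
37 = 32 + 4 + 1, so 28^37 ≡ 31·14·28 ≡ 26 (mod 43)
6·26 = 156 ≡ 27 (mod 43)
41 ≠ 27, so verification fails.

fails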